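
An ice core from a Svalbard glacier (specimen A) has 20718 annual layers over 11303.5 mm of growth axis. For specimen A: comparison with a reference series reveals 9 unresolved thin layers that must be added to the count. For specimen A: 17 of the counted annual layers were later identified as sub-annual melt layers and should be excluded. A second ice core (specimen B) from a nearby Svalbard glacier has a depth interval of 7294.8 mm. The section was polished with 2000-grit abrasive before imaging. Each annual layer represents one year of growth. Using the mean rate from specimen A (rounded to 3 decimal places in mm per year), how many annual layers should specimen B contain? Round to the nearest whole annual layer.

13360 annual layers

Specimen A: correcting the raw count gives 20718 − 17 + 9 = 20710 true annual layers.
A: Extension rate ≈ 11303.5 / 20710 = 0.546 mm/yr.
Specimen B: 7294.8 mm / 0.546 mm per year = 13360.44 years ≈ 13360 annual layers.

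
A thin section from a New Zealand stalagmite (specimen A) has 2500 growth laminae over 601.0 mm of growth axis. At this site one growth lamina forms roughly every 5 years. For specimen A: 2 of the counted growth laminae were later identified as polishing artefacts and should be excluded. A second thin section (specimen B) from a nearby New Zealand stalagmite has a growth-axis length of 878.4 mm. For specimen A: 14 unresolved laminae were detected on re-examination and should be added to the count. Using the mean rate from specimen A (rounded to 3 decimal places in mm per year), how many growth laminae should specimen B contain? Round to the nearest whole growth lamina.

Specimen A: true growth lamina count = 2500 − 2 + 14 = 2512.
Specimen A: at 5 years per growth lamina, 2512 × 5 = 12560 years.
A: Extension rate ≈ 601.0 / 12560 = 0.048 mm/yr.
B spans 878.4 / 0.048 = 18300.00 years; at 5 years per growth lamina that is 18300.00 / 5 ≈ 3660 growth laminae.

3660 growth laminae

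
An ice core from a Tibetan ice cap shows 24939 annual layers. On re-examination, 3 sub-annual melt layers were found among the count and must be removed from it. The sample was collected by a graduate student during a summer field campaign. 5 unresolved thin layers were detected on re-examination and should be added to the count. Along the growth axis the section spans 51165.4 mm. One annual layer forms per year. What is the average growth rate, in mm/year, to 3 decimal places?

2.051 mm/year

Correcting the raw count gives 24939 − 3 + 5 = 24941 true annual layers.
Extension rate ≈ 51165.4 / 24941 = 2.051 mm/year.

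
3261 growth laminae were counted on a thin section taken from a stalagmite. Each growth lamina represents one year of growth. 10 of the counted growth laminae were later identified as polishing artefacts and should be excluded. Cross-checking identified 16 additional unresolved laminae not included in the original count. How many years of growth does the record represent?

3267 yr

After corrections the count is 3261 − 10 + 16 = 3267 growth laminae.
One growth lamina per year makes the duration 3267 years.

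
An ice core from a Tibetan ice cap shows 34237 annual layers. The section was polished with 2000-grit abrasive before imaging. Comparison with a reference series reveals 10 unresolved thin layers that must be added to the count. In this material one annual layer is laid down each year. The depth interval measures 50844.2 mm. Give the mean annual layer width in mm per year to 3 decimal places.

1.485 mm per year

Adjusted count: 34237 + 10 = 34247 annual layers.
Mean rate = 50844.2 mm / 34247 years ≈ 1.485 mm per year.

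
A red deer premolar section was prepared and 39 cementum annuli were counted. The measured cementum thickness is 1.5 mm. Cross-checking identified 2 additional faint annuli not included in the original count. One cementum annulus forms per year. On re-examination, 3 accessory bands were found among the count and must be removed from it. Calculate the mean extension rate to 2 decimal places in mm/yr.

After corrections the count is 39 − 3 + 2 = 38 cementum annuli.
Mean rate = 1.5 mm / 38 years ≈ 0.04 mm/yr.

0.04 mm/yr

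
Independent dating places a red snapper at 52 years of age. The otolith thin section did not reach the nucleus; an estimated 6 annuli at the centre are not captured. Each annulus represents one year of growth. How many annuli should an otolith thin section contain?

At one annulus per year, 52 years correspond to 52 annuli.
Less the 6 uncaptured annuli: 52 − 6 = 46.

46 annuli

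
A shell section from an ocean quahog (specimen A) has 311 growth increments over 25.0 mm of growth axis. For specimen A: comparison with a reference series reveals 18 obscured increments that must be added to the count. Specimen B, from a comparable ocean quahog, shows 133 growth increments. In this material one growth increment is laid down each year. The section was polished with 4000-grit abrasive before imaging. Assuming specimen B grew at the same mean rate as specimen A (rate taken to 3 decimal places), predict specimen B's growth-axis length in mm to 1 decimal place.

10.1 mm

Specimen A: adjusted count: 311 + 18 = 329 growth increments.
A: Mean rate = 25.0 mm / 329 years ≈ 0.076 mm per year.
Length of B = 0.076 × 133 = 10.1 mm.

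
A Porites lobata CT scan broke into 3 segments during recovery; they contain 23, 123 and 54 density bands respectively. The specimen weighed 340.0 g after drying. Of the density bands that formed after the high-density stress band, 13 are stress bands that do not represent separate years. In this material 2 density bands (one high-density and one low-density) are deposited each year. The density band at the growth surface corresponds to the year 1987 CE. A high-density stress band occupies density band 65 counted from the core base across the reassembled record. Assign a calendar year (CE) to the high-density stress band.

Total density bands = 23 + 123 + 54 = 200.
Between density band 65 and the growth surface there are 200 − 65 = 135 density bands.
Excluding 13 false density bands: 135 − 13 = 122.
With 2 density bands per year, 122 / 2 = 61 years.
1987 − 61 = 1926 CE.

1926 CE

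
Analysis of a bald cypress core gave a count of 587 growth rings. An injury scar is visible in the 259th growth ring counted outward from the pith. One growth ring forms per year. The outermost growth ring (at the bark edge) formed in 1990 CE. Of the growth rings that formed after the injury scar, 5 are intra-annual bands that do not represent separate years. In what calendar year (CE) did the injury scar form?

1667 CE

587 − 259 = 328 growth rings lie beyond the injury scar toward the bark edge.
328 − 5 false = 323 true growth rings after the injury scar.
The growth ring at the bark edge is 1990 CE, so the injury scar dates to 1990 − 323 = 1667 CE.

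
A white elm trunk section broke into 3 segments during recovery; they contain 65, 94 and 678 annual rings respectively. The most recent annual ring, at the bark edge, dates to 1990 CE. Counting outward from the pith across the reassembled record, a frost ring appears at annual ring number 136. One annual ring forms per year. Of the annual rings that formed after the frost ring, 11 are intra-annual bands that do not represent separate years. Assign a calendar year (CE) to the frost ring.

1300 CE

Total annual rings = 65 + 94 + 678 = 837.
The frost ring sits at annual ring 136 from the pith, so 837 − 136 = 701 annual rings formed after it.
Removing the 11 false annual rings leaves 701 − 11 = 690 true annual rings beyond the frost ring.
Counting back 690 years from 1990 CE places the frost ring in 1990 − 690 = 1300 CE.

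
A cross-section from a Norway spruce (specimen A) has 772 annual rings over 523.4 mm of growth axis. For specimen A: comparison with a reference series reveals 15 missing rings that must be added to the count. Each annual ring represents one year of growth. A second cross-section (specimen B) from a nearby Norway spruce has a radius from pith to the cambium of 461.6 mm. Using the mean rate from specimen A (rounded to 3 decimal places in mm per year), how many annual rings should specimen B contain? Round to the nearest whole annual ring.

694 annual rings

Specimen A: correcting the raw count gives 772 + 15 = 787 true annual rings.
A: Mean rate = 523.4 mm / 787 years ≈ 0.665 mm/year.
Specimen B: 461.6 mm / 0.665 mm per year = 694.14 years ≈ 694 annual rings.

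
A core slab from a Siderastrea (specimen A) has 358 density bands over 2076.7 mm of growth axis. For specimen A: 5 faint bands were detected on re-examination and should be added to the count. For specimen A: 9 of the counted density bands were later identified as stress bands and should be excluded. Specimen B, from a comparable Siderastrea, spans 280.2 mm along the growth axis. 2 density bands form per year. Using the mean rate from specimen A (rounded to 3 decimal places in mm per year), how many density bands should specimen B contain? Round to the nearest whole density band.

48 density bands

Specimen A: true density band count = 358 − 9 + 5 = 354.
Specimen A: with 2 density bands per year, 354 / 2 = 177 years.
A: Mean rate = 2076.7 mm / 177 years ≈ 11.733 mm/yr.
B spans 280.2 / 11.733 = 23.88 years; at 2 density bands per year that is 23.88 × 2 ≈ 48 density bands.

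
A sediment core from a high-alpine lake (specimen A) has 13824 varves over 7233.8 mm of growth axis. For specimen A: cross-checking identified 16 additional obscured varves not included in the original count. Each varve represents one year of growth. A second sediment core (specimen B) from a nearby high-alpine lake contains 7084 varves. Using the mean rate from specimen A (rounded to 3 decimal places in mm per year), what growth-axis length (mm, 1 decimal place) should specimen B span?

Specimen A: adjusted count: 13824 + 16 = 13840 varves.
A: Extension rate ≈ 7233.8 / 13840 = 0.523 mm/year.
Length of B = 0.523 × 7084 = 3704.9 mm.

3704.9 mm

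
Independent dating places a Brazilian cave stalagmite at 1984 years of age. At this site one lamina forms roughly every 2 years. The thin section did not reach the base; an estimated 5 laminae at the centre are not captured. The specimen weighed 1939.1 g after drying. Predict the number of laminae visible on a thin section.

At 2 years per lamina, 1984 / 2 = 992 laminae are expected.
Less the 5 uncaptured laminae: 992 − 5 = 987.

987 laminae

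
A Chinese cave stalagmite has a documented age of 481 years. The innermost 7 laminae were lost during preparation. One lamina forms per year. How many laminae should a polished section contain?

One lamina per year gives 481 laminae over 481 years.
Less the 7 uncaptured laminae: 481 − 7 = 474.

474 laminae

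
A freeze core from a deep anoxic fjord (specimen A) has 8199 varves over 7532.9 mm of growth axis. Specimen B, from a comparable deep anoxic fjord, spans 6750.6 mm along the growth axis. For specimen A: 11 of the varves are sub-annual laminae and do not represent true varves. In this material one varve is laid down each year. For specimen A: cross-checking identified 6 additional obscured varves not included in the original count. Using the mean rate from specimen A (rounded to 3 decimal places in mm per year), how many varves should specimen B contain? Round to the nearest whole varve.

Specimen A: correcting the raw count gives 8199 − 11 + 6 = 8194 true varves.
A: 7532.9 mm over 8194 years gives 7532.9 / 8194 ≈ 0.919 mm/year.
B spans 6750.6 / 0.919 = 7345.59 years ≈ 7346 varves.

7346 varves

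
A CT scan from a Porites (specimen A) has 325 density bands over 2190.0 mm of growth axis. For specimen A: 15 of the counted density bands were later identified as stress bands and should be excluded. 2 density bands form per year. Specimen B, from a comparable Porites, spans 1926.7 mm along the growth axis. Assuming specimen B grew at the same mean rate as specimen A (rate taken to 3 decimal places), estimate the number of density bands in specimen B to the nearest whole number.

273 density bands

Specimen A: true density band count = 325 − 15 = 310.
Specimen A: dividing by 2 density bands per year: 310 / 2 = 155 years.
A: 2190.0 mm over 155 years gives 2190.0 / 155 ≈ 14.129 mm/yr.
Specimen B: 1926.7 mm / 14.129 mm per year = 136.36 years; at 2 density bands per year that is 136.36 × 2 ≈ 273 density bands.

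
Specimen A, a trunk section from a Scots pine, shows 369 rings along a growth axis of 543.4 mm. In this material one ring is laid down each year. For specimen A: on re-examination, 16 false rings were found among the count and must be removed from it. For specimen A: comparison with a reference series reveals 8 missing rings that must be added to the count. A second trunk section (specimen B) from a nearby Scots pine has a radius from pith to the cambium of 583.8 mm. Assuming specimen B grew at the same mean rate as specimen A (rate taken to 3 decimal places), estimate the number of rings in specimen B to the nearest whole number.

388 rings

Specimen A: true ring count = 369 − 16 + 8 = 361.
A: Extension rate ≈ 543.4 / 361 = 1.505 mm per year.
B spans 583.8 / 1.505 = 387.91 years ≈ 388 rings.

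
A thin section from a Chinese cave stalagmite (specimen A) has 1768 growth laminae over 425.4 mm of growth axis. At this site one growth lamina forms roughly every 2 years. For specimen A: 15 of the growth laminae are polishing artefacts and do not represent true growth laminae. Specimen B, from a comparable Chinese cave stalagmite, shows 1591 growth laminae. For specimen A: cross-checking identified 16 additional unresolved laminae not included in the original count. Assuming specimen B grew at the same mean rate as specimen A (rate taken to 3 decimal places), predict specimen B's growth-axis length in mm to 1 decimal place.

Specimen A: true growth lamina count = 1768 − 15 + 16 = 1769.
Specimen A: 1769 growth laminae at 2 years each span 1769 × 2 = 3538 years.
A: Extension rate ≈ 425.4 / 3538 = 0.120 mm per year.
Specimen B: at 2 years per growth lamina, 1591 × 2 = 3182 years. Length of B = 0.120 × 3182 = 381.8 mm.

381.8 mm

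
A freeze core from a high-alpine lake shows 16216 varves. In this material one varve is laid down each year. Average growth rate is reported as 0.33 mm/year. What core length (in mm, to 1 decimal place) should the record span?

5351.3 mm

16216 years of growth are recorded.
Length ≈ 0.33 × 16216 = 5351.3 mm.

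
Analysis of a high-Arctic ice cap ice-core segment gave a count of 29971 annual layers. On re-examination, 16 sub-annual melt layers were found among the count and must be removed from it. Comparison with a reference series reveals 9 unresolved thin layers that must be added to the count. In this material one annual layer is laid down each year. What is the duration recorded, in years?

29964 years

Adjusted count: 29971 − 16 + 9 = 29964 annual layers.
At one annual layer per year, that is 29964 years.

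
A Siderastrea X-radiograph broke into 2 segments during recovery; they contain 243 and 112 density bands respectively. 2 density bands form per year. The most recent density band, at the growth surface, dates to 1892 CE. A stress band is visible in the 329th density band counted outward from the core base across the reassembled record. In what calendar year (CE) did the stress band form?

1879 CE

Total density bands = 243 + 112 = 355.
Between density band 329 and the growth surface there are 355 − 329 = 26 density bands.
Dividing by 2 density bands per year: 26 / 2 = 13 years.
The density band at the growth surface is 1892 CE, so the stress band dates to 1892 − 13 = 1879 CE.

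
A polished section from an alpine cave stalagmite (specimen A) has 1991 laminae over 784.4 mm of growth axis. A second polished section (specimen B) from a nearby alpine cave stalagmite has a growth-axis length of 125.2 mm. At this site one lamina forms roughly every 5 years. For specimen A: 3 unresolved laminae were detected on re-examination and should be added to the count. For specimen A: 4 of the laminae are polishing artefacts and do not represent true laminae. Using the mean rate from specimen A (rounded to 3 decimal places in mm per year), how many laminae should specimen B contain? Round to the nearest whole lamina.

317 laminae

Specimen A: correcting the raw count gives 1991 − 4 + 3 = 1990 true laminae.
Specimen A: 1990 laminae at 5 years each span 1990 × 5 = 9950 years.
A: Mean rate = 784.4 mm / 9950 years ≈ 0.079 mm per year.
Specimen B: 125.2 mm / 0.079 mm per year = 1584.81 years; at 5 years per lamina that is 1584.81 / 5 ≈ 317 laminae.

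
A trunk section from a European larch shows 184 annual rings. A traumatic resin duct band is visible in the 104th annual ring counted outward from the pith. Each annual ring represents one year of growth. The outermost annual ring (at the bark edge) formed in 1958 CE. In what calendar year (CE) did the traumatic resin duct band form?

184 − 104 = 80 annual rings lie beyond the traumatic resin duct band toward the bark edge.
Counting back 80 years from 1958 CE places the traumatic resin duct band in 1958 − 80 = 1878 CE.

1878 CE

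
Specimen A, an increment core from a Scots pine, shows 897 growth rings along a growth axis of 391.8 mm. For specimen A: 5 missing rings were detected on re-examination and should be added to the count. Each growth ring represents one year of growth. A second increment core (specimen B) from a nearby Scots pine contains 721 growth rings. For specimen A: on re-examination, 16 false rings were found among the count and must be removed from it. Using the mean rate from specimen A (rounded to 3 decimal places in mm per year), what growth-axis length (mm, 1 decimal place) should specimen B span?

Specimen A: after corrections the count is 897 − 16 + 5 = 886 growth rings.
A: Extension rate ≈ 391.8 / 886 = 0.442 mm/year.
Length of B = 0.442 × 721 = 318.7 mm.

318.7 mm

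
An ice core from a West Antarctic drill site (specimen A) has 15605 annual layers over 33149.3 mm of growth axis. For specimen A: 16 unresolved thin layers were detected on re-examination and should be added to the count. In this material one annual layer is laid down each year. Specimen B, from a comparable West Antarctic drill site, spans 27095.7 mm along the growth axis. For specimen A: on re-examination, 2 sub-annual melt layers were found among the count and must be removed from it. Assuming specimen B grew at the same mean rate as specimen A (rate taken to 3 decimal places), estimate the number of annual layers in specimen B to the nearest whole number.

Specimen A: correcting the raw count gives 15605 − 2 + 16 = 15619 true annual layers.
A: Mean rate = 33149.3 mm / 15619 years ≈ 2.122 mm/year.
Specimen B: 27095.7 mm / 2.122 mm per year = 12768.94 years ≈ 12769 annual layers.

12769 annual layers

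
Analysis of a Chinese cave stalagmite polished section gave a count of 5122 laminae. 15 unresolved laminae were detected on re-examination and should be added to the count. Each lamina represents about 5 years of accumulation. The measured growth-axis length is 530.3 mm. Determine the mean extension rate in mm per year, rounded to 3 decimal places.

Correcting the raw count gives 5122 + 15 = 5137 true laminae.
Multiplying by 5 years per lamina: 5137 × 5 = 25685 years.
Extension rate ≈ 530.3 / 25685 = 0.021 mm per year.

0.021 mm per year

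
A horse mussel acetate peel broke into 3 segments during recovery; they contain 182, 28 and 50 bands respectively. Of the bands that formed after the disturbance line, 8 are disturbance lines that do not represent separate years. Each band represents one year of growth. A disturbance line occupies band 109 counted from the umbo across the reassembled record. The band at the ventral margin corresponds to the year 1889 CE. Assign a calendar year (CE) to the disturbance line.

Total bands = 182 + 28 + 50 = 260.
260 − 109 = 151 bands lie beyond the disturbance line toward the ventral margin.
Excluding 8 false bands: 151 − 8 = 143.
The band at the ventral margin is 1889 CE, so the disturbance line dates to 1889 − 143 = 1746 CE.

1746 CE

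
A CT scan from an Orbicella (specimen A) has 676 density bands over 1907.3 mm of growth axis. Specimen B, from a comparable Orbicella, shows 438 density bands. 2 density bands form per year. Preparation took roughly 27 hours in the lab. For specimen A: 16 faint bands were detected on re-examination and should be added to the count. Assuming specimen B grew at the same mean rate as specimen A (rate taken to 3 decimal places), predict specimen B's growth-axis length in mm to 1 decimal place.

1207.1 mm

Specimen A: correcting the raw count gives 676 + 16 = 692 true density bands.
Specimen A: dividing by 2 density bands per year: 692 / 2 = 346 years.
A: Mean rate = 1907.3 mm / 346 years ≈ 5.512 mm per year.
Specimen B: dividing by 2 density bands per year: 438 / 2 = 219 years. Length of B = 5.512 × 219 = 1207.1 mm.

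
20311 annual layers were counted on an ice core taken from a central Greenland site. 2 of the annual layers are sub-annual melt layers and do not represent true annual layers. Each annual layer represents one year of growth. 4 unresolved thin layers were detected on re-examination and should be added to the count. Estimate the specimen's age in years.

20313 yr

After corrections the count is 20311 − 2 + 4 = 20313 annual layers.
At one annual layer per year, that is 20313 years.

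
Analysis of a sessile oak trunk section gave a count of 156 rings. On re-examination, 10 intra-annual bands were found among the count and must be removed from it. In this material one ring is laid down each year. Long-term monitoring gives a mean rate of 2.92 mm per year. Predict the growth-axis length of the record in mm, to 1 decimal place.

426.3 mm

Correcting the raw count gives 156 − 10 = 146 true rings.
Predicted length = 2.92 mm/year × 146 years = 426.3 mm.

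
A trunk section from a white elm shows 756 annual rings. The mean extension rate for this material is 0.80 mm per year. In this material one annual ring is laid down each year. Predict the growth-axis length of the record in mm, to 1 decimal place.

604.8 mm

756 years of growth are recorded.
756 years at 0.80 mm/year gives 0.80 × 756 = 604.8 mm.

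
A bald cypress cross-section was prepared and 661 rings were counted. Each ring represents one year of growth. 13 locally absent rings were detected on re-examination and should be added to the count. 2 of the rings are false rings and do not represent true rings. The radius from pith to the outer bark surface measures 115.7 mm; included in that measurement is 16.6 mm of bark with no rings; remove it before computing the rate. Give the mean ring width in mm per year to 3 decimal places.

True ring count = 661 − 2 + 13 = 672.
Net length = 115.7 − 16.6 = 99.1 mm.
99.1 mm over 672 years gives 99.1 / 672 ≈ 0.147 mm per year.

0.147 mm per year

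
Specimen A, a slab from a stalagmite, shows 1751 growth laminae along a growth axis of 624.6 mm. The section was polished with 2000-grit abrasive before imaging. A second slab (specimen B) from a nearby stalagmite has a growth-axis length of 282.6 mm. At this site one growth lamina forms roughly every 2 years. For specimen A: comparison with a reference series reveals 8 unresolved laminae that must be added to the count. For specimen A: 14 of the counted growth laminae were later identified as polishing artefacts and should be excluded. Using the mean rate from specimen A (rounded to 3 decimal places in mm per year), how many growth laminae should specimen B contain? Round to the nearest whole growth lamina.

789 growth laminae

Specimen A: adjusted count: 1751 − 14 + 8 = 1745 growth laminae.
Specimen A: multiplying by 2 years per growth lamina: 1745 × 2 = 3490 years.
A: Extension rate ≈ 624.6 / 3490 = 0.179 mm/year.
B spans 282.6 / 0.179 = 1578.77 years; at 2 years per growth lamina that is 1578.77 / 2 ≈ 789 growth laminae.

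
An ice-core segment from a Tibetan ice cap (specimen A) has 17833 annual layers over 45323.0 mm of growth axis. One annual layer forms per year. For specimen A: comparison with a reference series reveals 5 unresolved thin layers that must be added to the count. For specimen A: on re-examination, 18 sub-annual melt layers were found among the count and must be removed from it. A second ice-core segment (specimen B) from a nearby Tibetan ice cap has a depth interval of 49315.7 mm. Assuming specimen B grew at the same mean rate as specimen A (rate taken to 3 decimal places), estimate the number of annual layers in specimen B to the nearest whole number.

19393 annual layers

Specimen A: true annual layer count = 17833 − 18 + 5 = 17820.
A: Mean rate = 45323.0 mm / 17820 years ≈ 2.543 mm/yr.
Specimen B: 49315.7 mm / 2.543 mm per year = 19392.73 years ≈ 19393 annual layers.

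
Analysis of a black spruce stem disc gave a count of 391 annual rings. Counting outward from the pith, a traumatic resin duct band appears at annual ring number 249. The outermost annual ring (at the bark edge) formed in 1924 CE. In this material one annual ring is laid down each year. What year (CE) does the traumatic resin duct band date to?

Between annual ring 249 and the bark edge there are 391 − 249 = 142 annual rings.
1924 − 142 = 1782 CE.

1782 CE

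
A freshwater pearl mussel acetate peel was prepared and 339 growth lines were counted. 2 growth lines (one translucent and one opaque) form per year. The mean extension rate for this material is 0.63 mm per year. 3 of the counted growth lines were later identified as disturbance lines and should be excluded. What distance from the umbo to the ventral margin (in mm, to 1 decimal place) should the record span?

True growth line count = 339 − 3 = 336.
336 growth lines at 2 per year is 336 / 2 = 168 years.
Length ≈ 0.63 × 168 = 105.8 mm.

105.8 mm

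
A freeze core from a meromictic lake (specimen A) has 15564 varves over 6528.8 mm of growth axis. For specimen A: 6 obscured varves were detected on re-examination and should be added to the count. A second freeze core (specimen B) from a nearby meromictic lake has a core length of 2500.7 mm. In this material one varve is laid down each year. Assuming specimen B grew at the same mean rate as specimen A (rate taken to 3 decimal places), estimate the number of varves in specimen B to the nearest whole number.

5968 varves

Specimen A: adjusted count: 15564 + 6 = 15570 varves.
A: Mean rate = 6528.8 mm / 15570 years ≈ 0.419 mm per year.
Specimen B: 2500.7 mm / 0.419 mm per year = 5968.26 years ≈ 5968 varves.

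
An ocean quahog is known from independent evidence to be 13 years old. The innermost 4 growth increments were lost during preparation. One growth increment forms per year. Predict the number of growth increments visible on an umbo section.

9 growth increments

Expected growth increments over 13 years: 13.
Less the 4 uncaptured growth increments: 13 − 4 = 9.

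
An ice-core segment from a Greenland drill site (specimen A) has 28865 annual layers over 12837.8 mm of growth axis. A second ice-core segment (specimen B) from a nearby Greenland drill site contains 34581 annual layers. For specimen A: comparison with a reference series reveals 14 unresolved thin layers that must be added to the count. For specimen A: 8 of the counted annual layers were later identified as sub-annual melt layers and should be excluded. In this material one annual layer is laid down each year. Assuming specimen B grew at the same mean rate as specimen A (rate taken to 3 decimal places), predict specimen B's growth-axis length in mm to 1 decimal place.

15388.5 mm

Specimen A: correcting the raw count gives 28865 − 8 + 14 = 28871 true annual layers.
A: Extension rate ≈ 12837.8 / 28871 = 0.445 mm/year.
Length of B = 0.445 × 34581 = 15388.5 mm.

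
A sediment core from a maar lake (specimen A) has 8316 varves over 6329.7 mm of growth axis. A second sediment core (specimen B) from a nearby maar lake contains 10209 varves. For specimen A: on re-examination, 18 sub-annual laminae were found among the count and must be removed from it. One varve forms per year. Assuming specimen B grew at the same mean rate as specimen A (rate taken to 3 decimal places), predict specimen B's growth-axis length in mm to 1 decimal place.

7789.5 mm

Specimen A: correcting the raw count gives 8316 − 18 = 8298 true varves.
A: Extension rate ≈ 6329.7 / 8298 = 0.763 mm per year.
Length of B = 0.763 × 10209 = 7789.5 mm.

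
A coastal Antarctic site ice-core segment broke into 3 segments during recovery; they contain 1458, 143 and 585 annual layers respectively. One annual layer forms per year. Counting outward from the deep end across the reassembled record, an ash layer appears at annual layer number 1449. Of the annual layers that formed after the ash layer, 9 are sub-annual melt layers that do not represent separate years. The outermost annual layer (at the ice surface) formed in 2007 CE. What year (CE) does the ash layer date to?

Total annual layers = 1458 + 143 + 585 = 2186.
2186 − 1449 = 737 annual layers lie beyond the ash layer toward the ice surface.
737 − 9 false = 728 true annual layers after the ash layer.
2007 − 728 = 1279 CE.

1279 CE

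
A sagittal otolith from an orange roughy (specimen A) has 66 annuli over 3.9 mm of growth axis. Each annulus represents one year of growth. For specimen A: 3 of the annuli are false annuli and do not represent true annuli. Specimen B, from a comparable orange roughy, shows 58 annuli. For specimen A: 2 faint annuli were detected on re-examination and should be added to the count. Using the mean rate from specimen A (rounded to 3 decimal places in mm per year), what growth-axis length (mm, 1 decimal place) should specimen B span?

3.5 mm

Specimen A: correcting the raw count gives 66 − 3 + 2 = 65 true annuli.
A: Mean rate = 3.9 mm / 65 years ≈ 0.060 mm/year.
For B, 0.060 mm/year × 58 years = 3.5 mm.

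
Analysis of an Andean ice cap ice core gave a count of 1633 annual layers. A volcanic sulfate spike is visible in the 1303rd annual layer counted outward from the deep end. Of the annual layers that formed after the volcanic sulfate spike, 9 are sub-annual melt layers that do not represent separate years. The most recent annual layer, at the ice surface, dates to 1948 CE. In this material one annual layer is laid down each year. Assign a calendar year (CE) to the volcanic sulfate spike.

The volcanic sulfate spike sits at annual layer 1303 from the deep end, so 1633 − 1303 = 330 annual layers formed after it.
Removing the 9 false annual layers leaves 330 − 9 = 321 true annual layers beyond the volcanic sulfate spike.
The annual layer at the ice surface is 1948 CE, so the volcanic sulfate spike dates to 1948 − 321 = 1627 CE.

1627 CE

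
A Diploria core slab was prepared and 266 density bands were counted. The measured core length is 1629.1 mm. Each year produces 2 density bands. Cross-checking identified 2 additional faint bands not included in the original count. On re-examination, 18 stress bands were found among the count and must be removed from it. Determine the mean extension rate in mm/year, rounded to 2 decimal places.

13.03 mm/year

Correcting the raw count gives 266 − 18 + 2 = 250 true density bands.
Dividing by 2 density bands per year: 250 / 2 = 125 years.
Mean rate = 1629.1 mm / 125 years ≈ 13.03 mm/year.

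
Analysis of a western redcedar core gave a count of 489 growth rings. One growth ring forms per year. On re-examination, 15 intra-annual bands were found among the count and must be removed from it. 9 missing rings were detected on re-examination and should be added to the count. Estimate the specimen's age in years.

Adjusted count: 489 − 15 + 9 = 483 growth rings.
One growth ring per year makes the duration 483 years.

483 yr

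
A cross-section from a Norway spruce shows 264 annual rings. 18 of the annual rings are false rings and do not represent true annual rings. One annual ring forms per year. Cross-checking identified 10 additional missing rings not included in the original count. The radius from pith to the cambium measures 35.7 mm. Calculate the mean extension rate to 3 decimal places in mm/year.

0.139 mm/year

Correcting the raw count gives 264 − 18 + 10 = 256 true annual rings.
Extension rate ≈ 35.7 / 256 = 0.139 mm/year.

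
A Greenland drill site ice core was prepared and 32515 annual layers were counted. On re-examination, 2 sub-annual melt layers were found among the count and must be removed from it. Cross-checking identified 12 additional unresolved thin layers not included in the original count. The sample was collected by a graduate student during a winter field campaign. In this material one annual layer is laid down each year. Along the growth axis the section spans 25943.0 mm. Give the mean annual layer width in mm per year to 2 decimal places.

0.80 mm per year

True annual layer count = 32515 − 2 + 12 = 32525.
Mean rate = 25943.0 mm / 32525 years ≈ 0.80 mm per year.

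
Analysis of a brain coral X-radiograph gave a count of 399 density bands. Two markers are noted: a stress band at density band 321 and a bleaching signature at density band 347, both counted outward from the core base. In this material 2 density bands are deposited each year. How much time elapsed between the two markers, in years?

347 − 321 = 26 density bands lie between the two events.
With 2 density bands per year, 26 / 2 = 13 years.

13 years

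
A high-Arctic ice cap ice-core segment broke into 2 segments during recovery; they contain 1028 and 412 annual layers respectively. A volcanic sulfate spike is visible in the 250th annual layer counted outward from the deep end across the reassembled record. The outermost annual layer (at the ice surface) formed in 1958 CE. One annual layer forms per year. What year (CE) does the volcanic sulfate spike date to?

Total annual layers = 1028 + 412 = 1440.
Between annual layer 250 and the ice surface there are 1440 − 250 = 1190 annual layers.
The annual layer at the ice surface is 1958 CE, so the volcanic sulfate spike dates to 1958 − 1190 = 768 CE.

768 CE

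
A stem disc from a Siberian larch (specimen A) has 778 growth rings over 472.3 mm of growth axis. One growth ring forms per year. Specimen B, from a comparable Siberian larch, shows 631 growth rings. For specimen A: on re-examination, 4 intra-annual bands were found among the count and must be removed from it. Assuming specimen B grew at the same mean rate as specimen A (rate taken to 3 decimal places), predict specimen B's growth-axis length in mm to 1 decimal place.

Specimen A: correcting the raw count gives 778 − 4 = 774 true growth rings.
A: 472.3 mm over 774 years gives 472.3 / 774 ≈ 0.610 mm/yr.
Length of B = 0.610 × 631 = 384.9 mm.

384.9 mm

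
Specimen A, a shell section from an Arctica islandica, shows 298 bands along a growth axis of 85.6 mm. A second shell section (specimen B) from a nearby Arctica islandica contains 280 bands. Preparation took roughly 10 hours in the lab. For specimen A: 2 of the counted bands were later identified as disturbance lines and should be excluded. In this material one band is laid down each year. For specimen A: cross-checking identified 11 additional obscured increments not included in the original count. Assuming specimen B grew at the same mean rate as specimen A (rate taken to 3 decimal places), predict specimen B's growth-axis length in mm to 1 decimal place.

Specimen A: correcting the raw count gives 298 − 2 + 11 = 307 true bands.
A: Extension rate ≈ 85.6 / 307 = 0.279 mm/yr.
Length of B = 0.279 × 280 = 78.1 mm.

78.1 mm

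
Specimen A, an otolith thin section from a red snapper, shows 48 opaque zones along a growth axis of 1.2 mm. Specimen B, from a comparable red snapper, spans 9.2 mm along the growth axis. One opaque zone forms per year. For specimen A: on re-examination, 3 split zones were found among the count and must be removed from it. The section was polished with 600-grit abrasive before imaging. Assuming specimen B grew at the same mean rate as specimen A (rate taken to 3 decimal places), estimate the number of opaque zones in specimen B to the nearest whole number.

341 opaque zones

Specimen A: adjusted count: 48 − 3 = 45 opaque zones.
A: 1.2 mm over 45 years gives 1.2 / 45 ≈ 0.027 mm/year.
Specimen B: 9.2 mm / 0.027 mm per year = 340.74 years ≈ 341 opaque zones.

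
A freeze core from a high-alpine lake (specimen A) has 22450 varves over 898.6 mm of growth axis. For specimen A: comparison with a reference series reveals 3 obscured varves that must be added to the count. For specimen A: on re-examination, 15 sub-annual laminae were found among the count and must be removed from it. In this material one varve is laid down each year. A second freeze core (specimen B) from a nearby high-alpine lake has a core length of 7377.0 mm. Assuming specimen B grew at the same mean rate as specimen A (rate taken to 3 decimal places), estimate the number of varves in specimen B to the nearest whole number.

184425 varves

Specimen A: correcting the raw count gives 22450 − 15 + 3 = 22438 true varves.
A: Mean rate = 898.6 mm / 22438 years ≈ 0.040 mm per year.
For B, 7377.0 / 0.040 = 184425.00 years ≈ 184425 varves.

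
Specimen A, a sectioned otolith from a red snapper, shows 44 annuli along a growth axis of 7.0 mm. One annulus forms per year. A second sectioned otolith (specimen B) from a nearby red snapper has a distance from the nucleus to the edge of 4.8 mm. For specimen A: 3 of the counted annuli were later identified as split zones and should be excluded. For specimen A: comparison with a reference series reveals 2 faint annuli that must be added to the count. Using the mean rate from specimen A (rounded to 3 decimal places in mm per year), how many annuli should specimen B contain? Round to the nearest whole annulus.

29 annuli

Specimen A: correcting the raw count gives 44 − 3 + 2 = 43 true annuli.
A: Mean rate = 7.0 mm / 43 years ≈ 0.163 mm/year.
Specimen B: 4.8 mm / 0.163 mm per year = 29.45 years ≈ 29 annuli.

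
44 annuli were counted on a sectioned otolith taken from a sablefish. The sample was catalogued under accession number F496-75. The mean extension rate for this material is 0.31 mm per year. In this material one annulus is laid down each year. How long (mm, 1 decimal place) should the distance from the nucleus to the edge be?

13.6 mm

The record spans 44 years at 0.31 mm per year.
Predicted length = 0.31 mm/year × 44 years = 13.6 mm.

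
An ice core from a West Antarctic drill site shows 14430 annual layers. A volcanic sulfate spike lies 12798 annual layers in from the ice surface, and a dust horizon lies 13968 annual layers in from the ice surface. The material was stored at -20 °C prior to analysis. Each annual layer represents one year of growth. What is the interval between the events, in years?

1170 years

The two markers are separated by 13968 − 12798 = 1170 annual layers.
That is 1170 years at one annual layer per year.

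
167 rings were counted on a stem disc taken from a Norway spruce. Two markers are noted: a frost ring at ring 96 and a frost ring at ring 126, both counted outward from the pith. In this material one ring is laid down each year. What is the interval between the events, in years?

30 years

126 − 96 = 30 rings lie between the two events.
At one ring per year, 30 years elapsed between them.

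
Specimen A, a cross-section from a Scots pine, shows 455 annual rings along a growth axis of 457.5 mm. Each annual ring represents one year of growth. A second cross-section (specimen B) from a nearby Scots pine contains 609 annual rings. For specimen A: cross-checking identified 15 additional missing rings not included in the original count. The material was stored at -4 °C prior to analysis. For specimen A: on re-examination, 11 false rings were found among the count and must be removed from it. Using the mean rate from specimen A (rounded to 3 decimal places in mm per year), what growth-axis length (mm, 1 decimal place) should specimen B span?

607.2 mm

Specimen A: true annual ring count = 455 − 11 + 15 = 459.
A: 457.5 mm over 459 years gives 457.5 / 459 ≈ 0.997 mm/year.
B's length ≈ 0.997 × 609 = 607.2 mm.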